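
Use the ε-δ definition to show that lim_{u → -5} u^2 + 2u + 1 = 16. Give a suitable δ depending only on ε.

Fix ε > 0. We want δ > 0 such that 0 < |u + 5| < δ implies |(u^2 + 2u + 1) − 16| < ε.
(u^2 + 2u + 1) − 16 = u^2 + 2u - 15 = (u + 5)(u - 3).
So |(u^2 + 2u + 1) − 16| = |u + 5|·|u - 3|.
Assume first that |u + 5| < 1, so |u| < 6. Then |u - 3| ≤ 6 + 3 = 9.
Hence |(u^2 + 2u + 1) − 16| ≤ 9|u + 5| < ε provided |u + 5| < ε/9.
Take δ = min(1, ε/9). Then 0 < |u + 5| < δ gives both |u + 5| < 1 and |u + 5| < ε/9, so |(u^2 + 2u + 1) − 16| < ε.

δ = min(1, ε/9)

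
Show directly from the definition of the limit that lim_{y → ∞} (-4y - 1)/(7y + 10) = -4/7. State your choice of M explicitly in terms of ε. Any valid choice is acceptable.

M = (33/49)/ε

Fix ε > 0. We seek M > 0 such that y > M implies |(-4y - 1)/(7y + 10) + 4/7| < ε.
(-4y - 1)/(7y + 10) + 4/7 = (7(-4y - 1) − (-4)(7y + 10)) / (7(7y + 10)) = 33/(7(7y + 10)).
For y > 0 we have 7y + 10 > 7y, so |(-4y - 1)/(7y + 10) + 4/7| = 33/(7(7y + 10)) < 33/(7·7y) = (33/49)/y.
Thus |(-4y - 1)/(7y + 10) + 4/7| < ε whenever y > (33/49)/ε.
Take M = (33/49)/ε. If y > M then |(-4y - 1)/(7y + 10) + 4/7| < (33/49)/y < ε.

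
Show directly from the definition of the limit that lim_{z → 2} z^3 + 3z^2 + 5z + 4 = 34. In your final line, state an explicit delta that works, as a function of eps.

delta = min(1, eps/39)

Let eps > 0. We want delta > 0 such that 0 < |z − 2| < delta implies |(z^3 + 3z^2 + 5z + 4) − 34| < eps.
(z^3 + 3z^2 + 5z + 4) − 34 = z^3 + 3z^2 + 5z - 30 = (z − 2)(z^2 + 5z + 15).
So |(z^3 + 3z^2 + 5z + 4) − 34| = |z − 2|·|z^2 + 5z + 15|.
Assume first that |z − 2| < 1, so |z| < 3. Then |z^2 + 5z + 15| ≤ 3^2 + 5·3 + 15 = 39.
Hence |(z^3 + 3z^2 + 5z + 4) − 34| ≤ 39|z − 2| < eps provided |z − 2| < eps/39.
Take delta = min(1, eps/39). Then 0 < |z − 2| < delta gives both |z − 2| < 1 and |z − 2| < eps/39, so |(z^3 + 3z^2 + 5z + 4) − 34| < eps.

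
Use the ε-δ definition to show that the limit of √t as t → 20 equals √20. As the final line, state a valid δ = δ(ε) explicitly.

δ = min(20, √20·ε)

Let ε > 0 be given. We want δ > 0 such that 0 < |t − 20| < δ implies |√t − √20| < ε.
Rationalise: √t − √20 = (t − 20)/(√t + √20), so |√t − √20| = |t − 20|/(√t + √20).
Restrict δ ≤ 20 so that |t − 20| < 20 forces t > 0, and then √t + √20 > √20.
Hence |√t − √20| < |t − 20|/√20, which is < ε once |t − 20| < √20·ε.
Take δ = min(20, √20·ε). If 0 < |t − 20| < δ then t > 0 and |√t − √20| < |t − 20|/√20 < ε.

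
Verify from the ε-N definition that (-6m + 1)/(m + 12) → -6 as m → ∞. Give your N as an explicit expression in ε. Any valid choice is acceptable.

N = 73/ε

Let ε > 0 be given. For m ≥ 1, |(-6m + 1)/(m + 12) + 6| = |73|/((m + 12)) = 73/((m + 12)).
Since m + 12 ≥ m for m ≥ 1, this is ≤ 73/(m) = 73/m.
So |(-6m + 1)/(m + 12) + 6| < ε whenever m > 73/ε.
Take N = 73/ε. If m > N then |(-6m + 1)/(m + 12) + 6| ≤ 73/m < ε.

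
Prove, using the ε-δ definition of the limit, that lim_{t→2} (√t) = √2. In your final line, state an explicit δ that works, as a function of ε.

Let ε > 0. We want δ > 0 such that 0 < |t − 2| < δ implies |√t − √2| < ε.
Rationalise: √t − √2 = (t − 2)/(√t + √2), so |√t − √2| = |t − 2|/(√t + √2).
Restrict δ ≤ 2 so that |t − 2| < 2 forces t > 0, and then √t + √2 > √2.
Hence |√t − √2| < |t − 2|/√2, which is < ε once |t − 2| < √2·ε.
Take δ = min(2, √2·ε). If 0 < |t − 2| < δ then t > 0 and |√t − √2| < |t − 2|/√2 < ε.

δ = min(2, √2·ε)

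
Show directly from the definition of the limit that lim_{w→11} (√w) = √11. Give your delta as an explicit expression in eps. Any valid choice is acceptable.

Let eps > 0 be given. We want delta > 0 such that 0 < |w − 11| < delta implies |√w − √11| < eps.
Rationalise: √w − √11 = (w − 11)/(√w + √11), so |√w − √11| = |w − 11|/(√w + √11).
Restrict delta ≤ 11 so that |w − 11| < 11 forces w > 0, and then √w + √11 > √11.
Hence |√w − √11| < |w − 11|/√11, which is < eps once |w − 11| < √11·eps.
Take delta = min(11, √11·eps). If 0 < |w − 11| < delta then w > 0 and |√w − √11| < |w − 11|/√11 < eps.

delta = min(11, √11·eps)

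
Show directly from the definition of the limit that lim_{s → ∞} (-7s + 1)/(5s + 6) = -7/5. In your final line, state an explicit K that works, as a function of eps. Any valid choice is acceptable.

Suppose eps > 0. We seek K > 0 such that s > K implies |(-7s + 1)/(5s + 6) + 7/5| < eps.
(-7s + 1)/(5s + 6) + 7/5 = (5(-7s + 1) − (-7)(5s + 6)) / (5(5s + 6)) = 47/(5(5s + 6)).
For s > 0 we have 5s + 6 > 5s, so |(-7s + 1)/(5s + 6) + 7/5| = 47/(5(5s + 6)) < 47/(5·5s) = (47/25)/s.
Thus |(-7s + 1)/(5s + 6) + 7/5| < eps whenever s > (47/25)/eps.
Take K = (47/25)/eps. If s > K then |(-7s + 1)/(5s + 6) + 7/5| < (47/25)/s < eps.

K = (47/25)/eps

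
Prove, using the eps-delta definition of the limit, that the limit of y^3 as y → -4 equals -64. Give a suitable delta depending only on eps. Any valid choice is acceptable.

Fix eps > 0. We seek delta > 0 with 0 < |y + 4| < delta ⇒ |y^3 + 64| < eps.
Factor: y^3 + 64 = (y + 4)(y^2 - 4y + 16), so |y^3 + 64| = |y + 4|·|y^2 - 4y + 16|.
Impose delta ≤ 2 so that |y| < 6; then |y^2 - 4y + 16| ≤ 76.
Hence |y^3 + 64| ≤ 76|y + 4|, which is < eps once |y + 4| < eps/76.
Take delta = min(2, eps/76). If 0 < |y + 4| < delta then both bounds hold and |y^3 + 64| ≤ 76|y + 4| < 76·(eps/76) = eps.

delta = min(2, eps/76)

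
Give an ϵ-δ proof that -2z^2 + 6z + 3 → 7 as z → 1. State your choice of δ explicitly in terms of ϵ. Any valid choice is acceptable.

δ = min(1, ϵ/8)

Let ϵ > 0 be given. We want δ > 0 such that 0 < |z − 1| < δ implies |(-2z^2 + 6z + 3) − 7| < ϵ.
(-2z^2 + 6z + 3) − 7 = -2z^2 + 6z - 4 = (z − 1)(-2z + 4).
So |(-2z^2 + 6z + 3) − 7| = |z − 1|·|-2z + 4|.
Assume first that |z − 1| < 1, so |z| < 2. Then |-2z + 4| ≤ 2·2 + 4 = 8.
Hence |(-2z^2 + 6z + 3) − 7| ≤ 8|z − 1| < ϵ provided |z − 1| < ϵ/8.
Choosing δ = min(1, ϵ/8) ensures both conditions, hence |(-2z^2 + 6z + 3) − 7| < ϵ.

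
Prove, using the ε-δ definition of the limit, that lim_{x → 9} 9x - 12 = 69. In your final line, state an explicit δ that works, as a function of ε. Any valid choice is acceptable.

Let ε > 0. We need δ > 0 so that 0 < |x − 9| < δ implies |(9x - 12) − 69| < ε.
|(9x - 12) − 69| = |9x - 81| = 9|x − 9|.
So 9|x − 9| < ε exactly when |x − 9| < ε/9.
Choosing δ = ε/9 gives |(9x - 12) − 69| = 9|x − 9| < ε whenever |x − 9| < δ.

δ = ε/9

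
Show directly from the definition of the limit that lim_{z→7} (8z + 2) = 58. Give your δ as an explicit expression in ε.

δ = ε/8

Let ε > 0. We need δ > 0 so that 0 < |z − 7| < δ implies |(8z + 2) − 58| < ε.
|(8z + 2) − 58| = |8z - 56| = 8|z − 7|.
So 8|z − 7| < ε exactly when |z − 7| < ε/8.
Choosing δ = ε/8 gives |(8z + 2) − 58| = 8|z − 7| < ε whenever |z − 7| < δ.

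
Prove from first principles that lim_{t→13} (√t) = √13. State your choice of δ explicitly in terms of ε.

δ = min(13, √13·ε)

Suppose ε > 0. We want δ > 0 such that 0 < |t − 13| < δ implies |√t − √13| < ε.
Rationalise: √t − √13 = (t − 13)/(√t + √13), so |√t − √13| = |t − 13|/(√t + √13).
Restrict δ ≤ 13 so that |t − 13| < 13 forces t > 0, and then √t + √13 > √13.
Hence |√t − √13| < |t − 13|/√13, which is < ε once |t − 13| < √13·ε.
Take δ = min(13, √13·ε). If 0 < |t − 13| < δ then t > 0 and |√t − √13| < |t − 13|/√13 < ε.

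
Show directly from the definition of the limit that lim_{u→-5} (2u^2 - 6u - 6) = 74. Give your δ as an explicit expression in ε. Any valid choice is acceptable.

Suppose ε > 0. We want δ > 0 such that 0 < |u + 5| < δ implies |(2u^2 - 6u - 6) − 74| < ε.
(2u^2 - 6u - 6) − 74 = 2u^2 - 6u - 80 = (u + 5)(2u - 16).
So |(2u^2 - 6u - 6) − 74| = |u + 5|·|2u - 16|.
Require δ ≤ 2. Then |u + 5| < 2 gives |u| < 7, and by the triangle inequality |2u - 16| ≤ 2·7 + 16 = 30.
Hence |(2u^2 - 6u - 6) − 74| ≤ 30|u + 5| < ε provided |u + 5| < ε/30.
Take δ = min(2, ε/30). Then 0 < |u + 5| < δ gives both |u + 5| < 2 and |u + 5| < ε/30, so |(2u^2 - 6u - 6) − 74| < ε.

δ = min(2, ε/30)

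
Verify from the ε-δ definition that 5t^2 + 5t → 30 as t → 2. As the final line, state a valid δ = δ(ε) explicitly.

Suppose ε > 0. We want δ > 0 such that 0 < |t − 2| < δ implies |(5t^2 + 5t) − 30| < ε.
(5t^2 + 5t) − 30 = 5t^2 + 5t - 30 = (t − 2)(5t + 15).
So |(5t^2 + 5t) − 30| = |t − 2|·|5t + 15|.
Require δ ≤ 1. Then |t − 2| < 1 gives |t| < 3, and by the triangle inequality |5t + 15| ≤ 5·3 + 15 = 30.
Hence |(5t^2 + 5t) − 30| ≤ 30|t − 2| < ε provided |t − 2| < ε/30.
Choosing δ = min(1, ε/30) ensures both conditions, hence |(5t^2 + 5t) − 30| < ε.

δ = min(1, ε/30)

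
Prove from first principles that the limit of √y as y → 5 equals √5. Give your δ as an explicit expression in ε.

δ = min(5, √5·ε)

Let ε > 0. We want δ > 0 such that 0 < |y − 5| < δ implies |√y − √5| < ε.
Rationalise: √y − √5 = (y − 5)/(√y + √5), so |√y − √5| = |y − 5|/(√y + √5).
Restrict δ ≤ 5 so that |y − 5| < 5 forces y > 0, and then √y + √5 > √5.
Hence |√y − √5| < |y − 5|/√5, which is < ε once |y − 5| < √5·ε.
Take δ = min(5, √5·ε). If 0 < |y − 5| < δ then y > 0 and |√y − √5| < |y − 5|/√5 < ε.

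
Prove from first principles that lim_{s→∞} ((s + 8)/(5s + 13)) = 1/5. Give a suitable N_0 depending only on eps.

N_0 = (27/25)/eps

Let eps > 0 be given. We seek N_0 > 0 such that s > N_0 implies |(s + 8)/(5s + 13) − (1/5)| < eps.
(s + 8)/(5s + 13) − (1/5) = (5(s + 8) − (5s + 13)) / (5(5s + 13)) = 27/(5(5s + 13)).
For s > 0 we have 5s + 13 > 5s, so |(s + 8)/(5s + 13) − (1/5)| = 27/(5(5s + 13)) < 27/(5·5s) = (27/25)/s.
Thus |(s + 8)/(5s + 13) − (1/5)| < eps whenever s > (27/25)/eps.
Take N_0 = (27/25)/eps. If s > N_0 then |(s + 8)/(5s + 13) − (1/5)| < (27/25)/s < eps.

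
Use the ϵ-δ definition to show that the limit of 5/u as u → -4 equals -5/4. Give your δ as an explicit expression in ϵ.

δ = min(2, (8/5)ϵ)

Let ϵ > 0. We seek δ > 0 such that 0 < |u + 4| < δ implies |5/u + 5/4| < ϵ.
|5/u + 5/4| = 5·|-4 − u|/(4·|u|) = 5|u + 4|/(4|u|).
Require δ ≤ 2 so that |u| > 4 − 2 = 2, hence 4|u| > 8.
Then |5/u + 5/4| < 5|u + 4|/8, which is < ϵ when |u + 4| < (8/5)ϵ.
Take δ = min(2, (8/5)ϵ). Then 0 < |u + 4| < δ gives both |u + 4| < 2 and |u + 4| < (8/5)ϵ, so |5/u + 5/4| < ϵ.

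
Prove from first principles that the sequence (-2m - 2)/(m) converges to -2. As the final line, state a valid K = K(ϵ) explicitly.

K = 2/ϵ

Fix ϵ > 0. For m ≥ 1, |(-2m - 2)/(m) + 2| = |-2|/((m)) = 2/((m)).
Since m ≥ m for m ≥ 1, this is ≤ 2/(m) = 2/m.
So |(-2m - 2)/(m) + 2| < ϵ whenever m > 2/ϵ.
Take K = 2/ϵ. If m > K then |(-2m - 2)/(m) + 2| ≤ 2/m < ϵ.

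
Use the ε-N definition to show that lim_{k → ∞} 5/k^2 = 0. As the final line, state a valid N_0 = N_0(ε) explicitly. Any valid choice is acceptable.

N_0 = (5/ε)^{1/2}

Let ε > 0. For k ≥ 1, |5/k^2 − 0| = 5/k^2.
5/k^2 < ε ⇔ k^2 > 5/ε ⇔ k > (5/ε)^{1/2}.
Take N_0 = (5/ε)^{1/2}. Then k > N_0 implies 5/k^2 < ε.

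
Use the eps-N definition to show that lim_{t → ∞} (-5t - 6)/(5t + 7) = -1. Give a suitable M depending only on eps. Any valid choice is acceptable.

Fix eps > 0. We seek M > 0 such that t > M implies |(-5t - 6)/(5t + 7) + 1| < eps.
(-5t - 6)/(5t + 7) + 1 = (5(-5t - 6) − (-5)(5t + 7)) / (5(5t + 7)) = 5/(5(5t + 7)).
For t > 0 we have 5t + 7 > 5t, so |(-5t - 6)/(5t + 7) + 1| = 5/(5(5t + 7)) < 5/(5·5t) = (1/5)/t.
Thus |(-5t - 6)/(5t + 7) + 1| < eps whenever t > (1/5)/eps.
Take M = (1/5)/eps. If t > M then |(-5t - 6)/(5t + 7) + 1| < (1/5)/t < eps.

M = (1/5)/eps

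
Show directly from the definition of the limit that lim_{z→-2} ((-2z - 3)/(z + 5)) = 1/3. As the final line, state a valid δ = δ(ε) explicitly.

δ = min(3/2, (9/14)ε)

Suppose ε > 0. We want δ > 0 with 0 < |z + 2| < δ ⇒ |(-2z - 3)/(z + 5) − (1/3)| < ε.
Combining over a common denominator, (-2z - 3)/(z + 5) − (1/3) = [(-2z - 3)·3 − 1·(z + 5)] / [3·(z + 5)] = -7(z + 2) / (3(z + 5)).
So |(-2z - 3)/(z + 5) − (1/3)| = 7|z + 2| / (3·|z + 5|).
Require δ ≤ 3/2, so |z + 5| ≥ |3| − |z + 2| > 3 − 3/2 = 3/2.
Hence |(-2z - 3)/(z + 5) − (1/3)| < 7|z + 2|/(3·(3/2)) = (14/9)|z + 2|, which is < ε once |z + 2| < (9/14)ε.
Take δ = min(3/2, (9/14)ε). Then 0 < |z + 2| < δ forces both bounds, so |(-2z - 3)/(z + 5) − (1/3)| < ε.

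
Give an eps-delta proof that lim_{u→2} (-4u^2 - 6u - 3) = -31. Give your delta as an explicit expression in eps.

delta = min(2, eps/30)

Let eps > 0 be given. We want delta > 0 such that 0 < |u − 2| < delta implies |(-4u^2 - 6u - 3) + 31| < eps.
(-4u^2 - 6u - 3) + 31 = -4u^2 - 6u + 28 = (u − 2)(-4u - 14).
So |(-4u^2 - 6u - 3) + 31| = |u − 2|·|-4u - 14|.
Assume first that |u − 2| < 2, so |u| < 4. Then |-4u - 14| ≤ 4·4 + 14 = 30.
Hence |(-4u^2 - 6u - 3) + 31| ≤ 30|u − 2| < eps provided |u − 2| < eps/30.
Choosing delta = min(2, eps/30) ensures both conditions, hence |(-4u^2 - 6u - 3) + 31| < eps.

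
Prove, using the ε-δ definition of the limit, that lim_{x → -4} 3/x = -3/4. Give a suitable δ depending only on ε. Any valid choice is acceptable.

Suppose ε > 0. We seek δ > 0 such that 0 < |x + 4| < δ implies |3/x + 3/4| < ε.
|3/x + 3/4| = 3·|-4 − x|/(4·|x|) = 3|x + 4|/(4|x|).
Require δ ≤ 2 so that |x| > 4 − 2 = 2, hence 4|x| > 8.
Then |3/x + 3/4| < 3|x + 4|/8, which is < ε when |x + 4| < (8/3)ε.
Take δ = min(2, (8/3)ε). Then 0 < |x + 4| < δ gives both |x + 4| < 2 and |x + 4| < (8/3)ε, so |3/x + 3/4| < ε.

δ = min(2, (8/3)ε)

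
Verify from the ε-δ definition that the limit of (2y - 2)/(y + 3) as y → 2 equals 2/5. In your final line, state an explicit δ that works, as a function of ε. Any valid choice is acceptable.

Suppose ε > 0. We want δ > 0 with 0 < |y − 2| < δ ⇒ |(2y - 2)/(y + 3) − (2/5)| < ε.
Combining over a common denominator, (2y - 2)/(y + 3) − (2/5) = [(2y - 2)·5 − 2·(y + 3)] / [5·(y + 3)] = 8(y − 2) / (5(y + 3)).
So |(2y - 2)/(y + 3) − (2/5)| = 8|y − 2| / (5·|y + 3|).
Require δ ≤ 5/2, so |y + 3| ≥ |5| − |y − 2| > 5 − 5/2 = 5/2.
Hence |(2y - 2)/(y + 3) − (2/5)| < 8|y − 2|/(5·(5/2)) = (16/25)|y − 2|, which is < ε once |y − 2| < (25/16)ε.
Take δ = min(5/2, (25/16)ε). Then 0 < |y − 2| < δ forces both bounds, so |(2y - 2)/(y + 3) − (2/5)| < ε.

δ = min(5/2, (25/16)ε)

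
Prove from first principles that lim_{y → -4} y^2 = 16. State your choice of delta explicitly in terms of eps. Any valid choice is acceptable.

Let eps > 0 be given. We seek delta > 0 with 0 < |y + 4| < delta ⇒ |y^2 − 16| < eps.
Factor: y^2 − 16 = (y + 4)(y - 4), so |y^2 − 16| = |y + 4|·|y - 4|.
Impose delta ≤ 1 so that |y| < 5; then |y - 4| ≤ 9.
Hence |y^2 − 16| ≤ 9|y + 4|, which is < eps once |y + 4| < eps/9.
Take delta = min(1, eps/9). If 0 < |y + 4| < delta then both bounds hold and |y^2 − 16| ≤ 9|y + 4| < 9·(eps/9) = eps.

delta = min(1, eps/9)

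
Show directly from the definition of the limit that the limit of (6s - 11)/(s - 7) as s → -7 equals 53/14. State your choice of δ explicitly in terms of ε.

δ = min(7, (98/31)ε)

Let ε > 0. We want δ > 0 with 0 < |s + 7| < δ ⇒ |(6s - 11)/(s - 7) − (53/14)| < ε.
Combining over a common denominator, (6s - 11)/(s - 7) − (53/14) = [(6s - 11)·(-14) − (-53)·(s - 7)] / [(-14)·(s - 7)] = -31(s + 7) / ((-14)(s - 7)).
So |(6s - 11)/(s - 7) − (53/14)| = 31|s + 7| / (14·|s − 7|).
Require δ ≤ 7, so |s − 7| ≥ |-14| − |s + 7| > 14 − 7 = 7.
Hence |(6s - 11)/(s - 7) − (53/14)| < 31|s + 7|/(14·7) = (31/98)|s + 7|, which is < ε once |s + 7| < (98/31)ε.
Take δ = min(7, (98/31)ε). Then 0 < |s + 7| < δ forces both bounds, so |(6s - 11)/(s - 7) − (53/14)| < ε.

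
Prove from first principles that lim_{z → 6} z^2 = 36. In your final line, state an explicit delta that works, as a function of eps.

Let eps > 0. We seek delta > 0 with 0 < |z − 6| < delta ⇒ |z^2 − 36| < eps.
Factor: z^2 − 36 = (z − 6)(z + 6), so |z^2 − 36| = |z − 6|·|z + 6|.
Impose delta ≤ 1 so that |z| < 7; then |z + 6| ≤ 13.
Hence |z^2 − 36| ≤ 13|z − 6|, which is < eps once |z − 6| < eps/13.
Take delta = min(1, eps/13). If 0 < |z − 6| < delta then both bounds hold and |z^2 − 36| ≤ 13|z − 6| < 13·(eps/13) = eps.

delta = min(1, eps/13)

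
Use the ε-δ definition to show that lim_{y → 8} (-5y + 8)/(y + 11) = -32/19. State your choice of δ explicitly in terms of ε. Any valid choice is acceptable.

Suppose ε > 0. We want δ > 0 with 0 < |y − 8| < δ ⇒ |(-5y + 8)/(y + 11) + 32/19| < ε.
Combining over a common denominator, (-5y + 8)/(y + 11) + 32/19 = [(-5y + 8)·19 − (-32)·(y + 11)] / [19·(y + 11)] = -63(y − 8) / (19(y + 11)).
So |(-5y + 8)/(y + 11) + 32/19| = 63|y − 8| / (19·|y + 11|).
Require δ ≤ 19/2, so |y + 11| ≥ |19| − |y − 8| > 19 − 19/2 = 19/2.
Hence |(-5y + 8)/(y + 11) + 32/19| < 63|y − 8|/(19·(19/2)) = (126/361)|y − 8|, which is < ε once |y − 8| < (361/126)ε.
Take δ = min(19/2, (361/126)ε). Then 0 < |y − 8| < δ forces both bounds, so |(-5y + 8)/(y + 11) + 32/19| < ε.

δ = min(19/2, (361/126)ε)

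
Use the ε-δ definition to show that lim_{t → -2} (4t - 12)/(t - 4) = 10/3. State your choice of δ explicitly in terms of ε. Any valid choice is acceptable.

δ = min(3, (9/2)ε)

Suppose ε > 0. We want δ > 0 with 0 < |t + 2| < δ ⇒ |(4t - 12)/(t - 4) − (10/3)| < ε.
Combining over a common denominator, (4t - 12)/(t - 4) − (10/3) = [(4t - 12)·(-6) − (-20)·(t - 4)] / [(-6)·(t - 4)] = -4(t + 2) / ((-6)(t - 4)).
So |(4t - 12)/(t - 4) − (10/3)| = 4|t + 2| / (6·|t − 4|).
Require δ ≤ 3, so |t − 4| ≥ |-6| − |t + 2| > 6 − 3 = 3.
Hence |(4t - 12)/(t - 4) − (10/3)| < 4|t + 2|/(6·3) = (2/9)|t + 2|, which is < ε once |t + 2| < (9/2)ε.
Take δ = min(3, (9/2)ε). Then 0 < |t + 2| < δ forces both bounds, so |(4t - 12)/(t - 4) − (10/3)| < ε.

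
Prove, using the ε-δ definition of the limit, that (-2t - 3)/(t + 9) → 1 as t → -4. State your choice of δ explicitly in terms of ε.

δ = min(5/2, (5/6)ε)

Let ε > 0 be given. We want δ > 0 with 0 < |t + 4| < δ ⇒ |(-2t - 3)/(t + 9) − 1| < ε.
Combining over a common denominator, (-2t - 3)/(t + 9) − 1 = [(-2t - 3)·5 − 5·(t + 9)] / [5·(t + 9)] = -15(t + 4) / (5(t + 9)).
So |(-2t - 3)/(t + 9) − 1| = 15|t + 4| / (5·|t + 9|).
Require δ ≤ 5/2, so |t + 9| ≥ |5| − |t + 4| > 5 − 5/2 = 5/2.
Hence |(-2t - 3)/(t + 9) − 1| < 15|t + 4|/(5·(5/2)) = (6/5)|t + 4|, which is < ε once |t + 4| < (5/6)ε.
Take δ = min(5/2, (5/6)ε). Then 0 < |t + 4| < δ forces both bounds, so |(-2t - 3)/(t + 9) − 1| < ε.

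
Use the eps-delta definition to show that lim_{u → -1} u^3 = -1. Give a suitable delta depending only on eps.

Let eps > 0. We seek delta > 0 with 0 < |u + 1| < delta ⇒ |u^3 + 1| < eps.
Factor: u^3 + 1 = (u + 1)(u^2 - u + 1), so |u^3 + 1| = |u + 1|·|u^2 - u + 1|.
Restrict delta ≤ 1. Then |u + 1| < 1 gives |u| < 2, so by the triangle inequality |u^2 - u + 1| ≤ 2^2 + 2 + 1 = 7.
Hence |u^3 + 1| ≤ 7|u + 1|, which is < eps once |u + 1| < eps/7.
Take delta = min(1, eps/7). If 0 < |u + 1| < delta then both bounds hold and |u^3 + 1| ≤ 7|u + 1| < 7·(eps/7) = eps.

delta = min(1, eps/7)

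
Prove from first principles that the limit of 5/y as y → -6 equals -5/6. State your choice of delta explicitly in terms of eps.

delta = min(3, (18/5)eps)

Let eps > 0 be given. We seek delta > 0 such that 0 < |y + 6| < delta implies |5/y + 5/6| < eps.
|5/y + 5/6| = 5·|-6 − y|/(6·|y|) = 5|y + 6|/(6|y|).
Require delta ≤ 3 so that |y| > 6 − 3 = 3, hence 6|y| > 18.
Then |5/y + 5/6| < 5|y + 6|/18, which is < eps when |y + 6| < (18/5)eps.
Take delta = min(3, (18/5)eps). Then 0 < |y + 6| < delta gives both |y + 6| < 3 and |y + 6| < (18/5)eps, so |5/y + 5/6| < eps.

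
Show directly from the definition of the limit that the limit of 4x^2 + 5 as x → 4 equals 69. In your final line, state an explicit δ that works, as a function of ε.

δ = min(2, ε/40)

Fix ε > 0. We want δ > 0 such that 0 < |x − 4| < δ implies |(4x^2 + 5) − 69| < ε.
(4x^2 + 5) − 69 = 4x^2 - 64 = (x − 4)(4x + 16).
So |(4x^2 + 5) − 69| = |x − 4|·|4x + 16|.
Require δ ≤ 2. Then |x − 4| < 2 gives |x| < 6, and by the triangle inequality |4x + 16| ≤ 4·6 + 16 = 40.
Hence |(4x^2 + 5) − 69| ≤ 40|x − 4| < ε provided |x − 4| < ε/40.
Choosing δ = min(2, ε/40) ensures both conditions, hence |(4x^2 + 5) − 69| < ε.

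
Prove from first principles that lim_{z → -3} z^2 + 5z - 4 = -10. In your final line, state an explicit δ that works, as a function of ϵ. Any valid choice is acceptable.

Let ϵ > 0. We want δ > 0 such that 0 < |z + 3| < δ implies |(z^2 + 5z - 4) + 10| < ϵ.
(z^2 + 5z - 4) + 10 = z^2 + 5z + 6 = (z + 3)(z + 2).
So |(z^2 + 5z - 4) + 10| = |z + 3|·|z + 2|.
Require δ ≤ 2. Then |z + 3| < 2 gives |z| < 5, and by the triangle inequality |z + 2| ≤ 5 + 2 = 7.
Hence |(z^2 + 5z - 4) + 10| ≤ 7|z + 3| < ϵ provided |z + 3| < ϵ/7.
Take δ = min(2, ϵ/7). Then 0 < |z + 3| < δ gives both |z + 3| < 2 and |z + 3| < ϵ/7, so |(z^2 + 5z - 4) + 10| < ϵ.

δ = min(2, ϵ/7)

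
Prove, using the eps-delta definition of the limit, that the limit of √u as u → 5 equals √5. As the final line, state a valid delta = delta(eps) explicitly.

delta = min(5, √5·eps)

Fix eps > 0. We want delta > 0 such that 0 < |u − 5| < delta implies |√u − √5| < eps.
Rationalise: √u − √5 = (u − 5)/(√u + √5), so |√u − √5| = |u − 5|/(√u + √5).
Restrict delta ≤ 5 so that |u − 5| < 5 forces u > 0, and then √u + √5 > √5.
Hence |√u − √5| < |u − 5|/√5, which is < eps once |u − 5| < √5·eps.
Take delta = min(5, √5·eps). If 0 < |u − 5| < delta then u > 0 and |√u − √5| < |u − 5|/√5 < eps.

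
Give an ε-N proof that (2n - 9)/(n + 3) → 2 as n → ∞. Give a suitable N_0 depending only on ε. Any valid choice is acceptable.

Let ε > 0 be given. For n ≥ 1, |(2n - 9)/(n + 3) − 2| = |-15|/((n + 3)) = 15/((n + 3)).
Since n + 3 ≥ n for n ≥ 1, this is ≤ 15/(n) = 15/n.
So |(2n - 9)/(n + 3) − 2| < ε whenever n > 15/ε.
Take N_0 = 15/ε. If n > N_0 then |(2n - 9)/(n + 3) − 2| ≤ 15/n < ε.

N_0 = 15/ε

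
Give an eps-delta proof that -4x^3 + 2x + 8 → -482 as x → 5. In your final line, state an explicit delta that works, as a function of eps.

delta = min(1, eps/362)

Let eps > 0 be given. We want delta > 0 such that 0 < |x − 5| < delta implies |(-4x^3 + 2x + 8) + 482| < eps.
(-4x^3 + 2x + 8) + 482 = -4x^3 + 2x + 490 = (x − 5)(-4x^2 - 20x - 98).
So |(-4x^3 + 2x + 8) + 482| = |x − 5|·|-4x^2 - 20x - 98|.
Require delta ≤ 1. Then |x − 5| < 1 gives |x| < 6, and by the triangle inequality |-4x^2 - 20x - 98| ≤ 4·6^2 + 20·6 + 98 = 362.
Hence |(-4x^3 + 2x + 8) + 482| ≤ 362|x − 5| < eps provided |x − 5| < eps/362.
Take delta = min(1, eps/362). Then 0 < |x − 5| < delta gives both |x − 5| < 1 and |x − 5| < eps/362, so |(-4x^3 + 2x + 8) + 482| < eps.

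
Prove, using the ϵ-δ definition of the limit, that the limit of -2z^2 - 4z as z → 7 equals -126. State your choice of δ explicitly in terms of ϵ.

Let ϵ > 0. We want δ > 0 such that 0 < |z − 7| < δ implies |(-2z^2 - 4z) + 126| < ϵ.
(-2z^2 - 4z) + 126 = -2z^2 - 4z + 126 = (z − 7)(-2z - 18).
So |(-2z^2 - 4z) + 126| = |z − 7|·|-2z - 18|.
Require δ ≤ 1. Then |z − 7| < 1 gives |z| < 8, and by the triangle inequality |-2z - 18| ≤ 2·8 + 18 = 34.
Hence |(-2z^2 - 4z) + 126| ≤ 34|z − 7| < ϵ provided |z − 7| < ϵ/34.
Take δ = min(1, ϵ/34). Then 0 < |z − 7| < δ gives both |z − 7| < 1 and |z − 7| < ϵ/34, so |(-2z^2 - 4z) + 126| < ϵ.

δ = min(1, ϵ/34)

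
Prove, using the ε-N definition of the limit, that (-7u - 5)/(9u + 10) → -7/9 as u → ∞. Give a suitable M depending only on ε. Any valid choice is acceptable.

Suppose ε > 0. We seek M > 0 such that u > M implies |(-7u - 5)/(9u + 10) + 7/9| < ε.
(-7u - 5)/(9u + 10) + 7/9 = (9(-7u - 5) − (-7)(9u + 10)) / (9(9u + 10)) = 25/(9(9u + 10)).
For u > 0 we have 9u + 10 > 9u, so |(-7u - 5)/(9u + 10) + 7/9| = 25/(9(9u + 10)) < 25/(9·9u) = (25/81)/u.
Thus |(-7u - 5)/(9u + 10) + 7/9| < ε whenever u > (25/81)/ε.
Take M = (25/81)/ε. If u > M then |(-7u - 5)/(9u + 10) + 7/9| < (25/81)/u < ε.

M = (25/81)/ε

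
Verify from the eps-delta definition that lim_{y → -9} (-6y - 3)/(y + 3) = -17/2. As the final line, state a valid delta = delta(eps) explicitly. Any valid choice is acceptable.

Let eps > 0 be given. We want delta > 0 with 0 < |y + 9| < delta ⇒ |(-6y - 3)/(y + 3) + 17/2| < eps.
Combining over a common denominator, (-6y - 3)/(y + 3) + 17/2 = [(-6y - 3)·(-6) − 51·(y + 3)] / [(-6)·(y + 3)] = -15(y + 9) / ((-6)(y + 3)).
So |(-6y - 3)/(y + 3) + 17/2| = 15|y + 9| / (6·|y + 3|).
Restrict delta ≤ 3. Then |y + 9| < 3 gives |y + 3| = |(y + 9) + (-6)| ≥ 6 − 3 = 3.
Hence |(-6y - 3)/(y + 3) + 17/2| < 15|y + 9|/(6·3) = (5/6)|y + 9|, which is < eps once |y + 9| < (6/5)eps.
Take delta = min(3, (6/5)eps). Then 0 < |y + 9| < delta forces both bounds, so |(-6y - 3)/(y + 3) + 17/2| < eps.

delta = min(3, (6/5)eps)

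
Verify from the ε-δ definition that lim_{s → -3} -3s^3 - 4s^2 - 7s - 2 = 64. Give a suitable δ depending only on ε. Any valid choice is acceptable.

Fix ε > 0. We want δ > 0 such that 0 < |s + 3| < δ implies |(-3s^3 - 4s^2 - 7s - 2) − 64| < ε.
(-3s^3 - 4s^2 - 7s - 2) − 64 = -3s^3 - 4s^2 - 7s - 66 = (s + 3)(-3s^2 + 5s - 22).
So |(-3s^3 - 4s^2 - 7s - 2) − 64| = |s + 3|·|-3s^2 + 5s - 22|.
Require δ ≤ 2. Then |s + 3| < 2 gives |s| < 5, and by the triangle inequality |-3s^2 + 5s - 22| ≤ 3·5^2 + 5·5 + 22 = 122.
Hence |(-3s^3 - 4s^2 - 7s - 2) − 64| ≤ 122|s + 3| < ε provided |s + 3| < ε/122.
Take δ = min(2, ε/122). Then 0 < |s + 3| < δ gives both |s + 3| < 2 and |s + 3| < ε/122, so |(-3s^3 - 4s^2 - 7s - 2) − 64| < ε.

δ = min(2, ε/122)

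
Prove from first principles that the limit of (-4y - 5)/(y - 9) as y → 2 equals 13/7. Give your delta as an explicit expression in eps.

Fix eps > 0. We want delta > 0 with 0 < |y − 2| < delta ⇒ |(-4y - 5)/(y - 9) − (13/7)| < eps.
Combining over a common denominator, (-4y - 5)/(y - 9) − (13/7) = [(-4y - 5)·(-7) − (-13)·(y - 9)] / [(-7)·(y - 9)] = 41(y − 2) / ((-7)(y - 9)).
So |(-4y - 5)/(y - 9) − (13/7)| = 41|y − 2| / (7·|y − 9|).
Restrict delta ≤ 7/2. Then |y − 2| < 7/2 gives |y − 9| = |(y − 2) + (-7)| ≥ 7 − 7/2 = 7/2.
Hence |(-4y - 5)/(y - 9) − (13/7)| < 41|y − 2|/(7·(7/2)) = (82/49)|y − 2|, which is < eps once |y − 2| < (49/82)eps.
Take delta = min(7/2, (49/82)eps). Then 0 < |y − 2| < delta forces both bounds, so |(-4y - 5)/(y - 9) − (13/7)| < eps.

delta = min(7/2, (49/82)eps)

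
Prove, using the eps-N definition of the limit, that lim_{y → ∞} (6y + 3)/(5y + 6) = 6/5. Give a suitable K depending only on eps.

Suppose eps > 0. We seek K > 0 such that y > K implies |(6y + 3)/(5y + 6) − (6/5)| < eps.
(6y + 3)/(5y + 6) − (6/5) = (5(6y + 3) − 6(5y + 6)) / (5(5y + 6)) = -21/(5(5y + 6)).
For y > 0 we have 5y + 6 > 5y, so |(6y + 3)/(5y + 6) − (6/5)| = 21/(5(5y + 6)) < 21/(5·5y) = (21/25)/y.
Thus |(6y + 3)/(5y + 6) − (6/5)| < eps whenever y > (21/25)/eps.
Take K = (21/25)/eps. If y > K then |(6y + 3)/(5y + 6) − (6/5)| < (21/25)/y < eps.

K = (21/25)/eps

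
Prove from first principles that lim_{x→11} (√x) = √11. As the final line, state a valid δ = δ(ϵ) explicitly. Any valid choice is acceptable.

Suppose ϵ > 0. We want δ > 0 such that 0 < |x − 11| < δ implies |√x − √11| < ϵ.
Multiplying by the conjugate, |√x − √11| = |x − 11|/(√x + √11).
Restrict δ ≤ 11 so that |x − 11| < 11 forces x > 0, and then √x + √11 > √11.
Hence |√x − √11| < |x − 11|/√11, which is < ϵ once |x − 11| < √11·ϵ.
Take δ = min(11, √11·ϵ). If 0 < |x − 11| < δ then x > 0 and |√x − √11| < |x − 11|/√11 < ϵ.

δ = min(11, √11·ϵ)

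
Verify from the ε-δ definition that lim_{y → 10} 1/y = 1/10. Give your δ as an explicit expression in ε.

δ = min(5, 50ε)

Let ε > 0 be given. We seek δ > 0 such that 0 < |y − 10| < δ implies |1/y − (1/10)| < ε.
|1/y − (1/10)| = |10 − y|/(10·|y|) = |y − 10|/(10|y|).
Restrict δ ≤ 5. Then |y − 10| < 5 gives |y| > 5, so 10|y| > 50.
Then |1/y − (1/10)| < |y − 10|/50, which is < ε when |y − 10| < 50ε.
Take δ = min(5, 50ε). Then 0 < |y − 10| < δ gives both |y − 10| < 5 and |y − 10| < 50ε, so |1/y − (1/10)| < ε.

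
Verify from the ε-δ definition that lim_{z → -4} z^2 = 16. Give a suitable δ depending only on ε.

Fix ε > 0. We seek δ > 0 with 0 < |z + 4| < δ ⇒ |z^2 − 16| < ε.
Factor: z^2 − 16 = (z + 4)(z - 4), so |z^2 − 16| = |z + 4|·|z - 4|.
Impose δ ≤ 1 so that |z| < 5; then |z - 4| ≤ 9.
Hence |z^2 − 16| ≤ 9|z + 4|, which is < ε once |z + 4| < ε/9.
Take δ = min(1, ε/9). If 0 < |z + 4| < δ then both bounds hold and |z^2 − 16| ≤ 9|z + 4| < 9·(ε/9) = ε.

δ = min(1, ε/9)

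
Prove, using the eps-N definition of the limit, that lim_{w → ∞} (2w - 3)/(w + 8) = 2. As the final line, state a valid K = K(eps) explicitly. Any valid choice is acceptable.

K = 19/eps

Suppose eps > 0. We seek K > 0 such that w > K implies |(2w - 3)/(w + 8) − 2| < eps.
(2w - 3)/(w + 8) − 2 = ((2w - 3) − 2(w + 8)) / ((w + 8)) = -19/((w + 8)).
For w > 0 we have w + 8 > w, so |(2w - 3)/(w + 8) − 2| = 19/((w + 8)) < 19/(w) = 19/w.
Thus |(2w - 3)/(w + 8) − 2| < eps whenever w > 19/eps.
Take K = 19/eps. If w > K then |(2w - 3)/(w + 8) − 2| < 19/w < eps.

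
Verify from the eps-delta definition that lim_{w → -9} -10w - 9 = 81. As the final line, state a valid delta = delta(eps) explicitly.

delta = eps/10

Fix eps > 0. We need delta > 0 so that 0 < |w + 9| < delta implies |(-10w - 9) − 81| < eps.
|(-10w - 9) − 81| = |-10w - 90| = 10|w + 9|.
Thus it suffices that |w + 9| < eps/10.
Choosing delta = eps/10 gives |(-10w - 9) − 81| = 10|w + 9| < eps whenever |w + 9| < delta.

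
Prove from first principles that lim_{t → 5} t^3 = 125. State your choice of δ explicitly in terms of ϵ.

Suppose ϵ > 0. We seek δ > 0 with 0 < |t − 5| < δ ⇒ |t^3 − 125| < ϵ.
Factor: t^3 − 125 = (t − 5)(t^2 + 5t + 25), so |t^3 − 125| = |t − 5|·|t^2 + 5t + 25|.
Restrict δ ≤ 2. Then |t − 5| < 2 gives |t| < 7, so by the triangle inequality |t^2 + 5t + 25| ≤ 7^2 + 5·7 + 25 = 109.
Hence |t^3 − 125| ≤ 109|t − 5|, which is < ϵ once |t − 5| < ϵ/109.
Take δ = min(2, ϵ/109). If 0 < |t − 5| < δ then both bounds hold and |t^3 − 125| ≤ 109|t − 5| < 109·(ϵ/109) = ϵ.

δ = min(2, ϵ/109)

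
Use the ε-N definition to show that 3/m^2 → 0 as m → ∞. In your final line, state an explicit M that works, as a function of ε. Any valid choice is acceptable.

M = (3/ε)^{1/2}

Fix ε > 0. For m ≥ 1, |3/m^2 − 0| = 3/m^2.
3/m^2 < ε ⇔ m^2 > 3/ε ⇔ m > (3/ε)^{1/2}.
Take M = (3/ε)^{1/2}. Then m > M implies 3/m^2 < ε.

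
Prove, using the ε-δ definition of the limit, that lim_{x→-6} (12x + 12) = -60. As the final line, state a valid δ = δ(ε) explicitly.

δ = ε/12

Fix ε > 0. We need δ > 0 so that 0 < |x + 6| < δ implies |(12x + 12) + 60| < ε.
Since (12x + 12) + 60 = 12(x + 6), we have |(12x + 12) + 60| = 12|x + 6|.
So 12|x + 6| < ε exactly when |x + 6| < ε/12.
Choosing δ = ε/12 gives |(12x + 12) + 60| = 12|x + 6| < ε whenever |x + 6| < δ.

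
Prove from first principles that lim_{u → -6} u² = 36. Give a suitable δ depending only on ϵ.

Let ϵ > 0 be given. We seek δ > 0 with 0 < |u + 6| < δ ⇒ |u² − 36| < ϵ.
Factor: u² − 36 = (u + 6)(u - 6), so |u² − 36| = |u + 6|·|u - 6|.
Impose δ ≤ 1 so that |u| < 7; then |u - 6| ≤ 13.
Hence |u² − 36| ≤ 13|u + 6|, which is < ϵ once |u + 6| < ϵ/13.
Take δ = min(1, ϵ/13). If 0 < |u + 6| < δ then both bounds hold and |u² − 36| ≤ 13|u + 6| < 13·(ϵ/13) = ϵ.

δ = min(1, ϵ/13)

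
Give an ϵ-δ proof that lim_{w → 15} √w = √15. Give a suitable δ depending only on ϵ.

Fix ϵ > 0. We want δ > 0 such that 0 < |w − 15| < δ implies |√w − √15| < ϵ.
Multiplying by the conjugate, |√w − √15| = |w − 15|/(√w + √15).
Restrict δ ≤ 15 so that |w − 15| < 15 forces w > 0, and then √w + √15 > √15.
Hence |√w − √15| < |w − 15|/√15, which is < ϵ once |w − 15| < √15·ϵ.
Take δ = min(15, √15·ϵ). If 0 < |w − 15| < δ then w > 0 and |√w − √15| < |w − 15|/√15 < ϵ.

δ = min(15, √15·ϵ)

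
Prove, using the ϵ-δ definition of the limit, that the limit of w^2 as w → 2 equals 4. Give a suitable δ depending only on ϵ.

δ = min(1, ϵ/5)

Let ϵ > 0. We seek δ > 0 with 0 < |w − 2| < δ ⇒ |w^2 − 4| < ϵ.
Factor: w^2 − 4 = (w − 2)(w + 2), so |w^2 − 4| = |w − 2|·|w + 2|.
Restrict δ ≤ 1. Then |w − 2| < 1 gives |w| < 3, so by the triangle inequality |w + 2| ≤ 3 + 2 = 5.
Hence |w^2 − 4| ≤ 5|w − 2|, which is < ϵ once |w − 2| < ϵ/5.
Take δ = min(1, ϵ/5). If 0 < |w − 2| < δ then both bounds hold and |w^2 − 4| ≤ 5|w − 2| < 5·(ϵ/5) = ϵ.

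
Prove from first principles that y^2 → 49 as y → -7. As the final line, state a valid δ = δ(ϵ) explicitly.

δ = min(1, ϵ/15)

Let ϵ > 0. We seek δ > 0 with 0 < |y + 7| < δ ⇒ |y^2 − 49| < ϵ.
Factor: y^2 − 49 = (y + 7)(y - 7), so |y^2 − 49| = |y + 7|·|y - 7|.
Impose δ ≤ 1 so that |y| < 8; then |y - 7| ≤ 15.
Hence |y^2 − 49| ≤ 15|y + 7|, which is < ϵ once |y + 7| < ϵ/15.
Take δ = min(1, ϵ/15). If 0 < |y + 7| < δ then both bounds hold and |y^2 − 49| ≤ 15|y + 7| < 15·(ϵ/15) = ϵ.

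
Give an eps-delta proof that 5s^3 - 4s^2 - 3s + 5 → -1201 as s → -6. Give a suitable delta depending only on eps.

Fix eps > 0. We want delta > 0 such that 0 < |s + 6| < delta implies |(5s^3 - 4s^2 - 3s + 5) + 1201| < eps.
(5s^3 - 4s^2 - 3s + 5) + 1201 = 5s^3 - 4s^2 - 3s + 1206 = (s + 6)(5s^2 - 34s + 201).
So |(5s^3 - 4s^2 - 3s + 5) + 1201| = |s + 6|·|5s^2 - 34s + 201|.
Assume first that |s + 6| < 1, so |s| < 7. Then |5s^2 - 34s + 201| ≤ 5·7^2 + 34·7 + 201 = 684.
Hence |(5s^3 - 4s^2 - 3s + 5) + 1201| ≤ 684|s + 6| < eps provided |s + 6| < eps/684.
Choosing delta = min(1, eps/684) ensures both conditions, hence |(5s^3 - 4s^2 - 3s + 5) + 1201| < eps.

delta = min(1, eps/684)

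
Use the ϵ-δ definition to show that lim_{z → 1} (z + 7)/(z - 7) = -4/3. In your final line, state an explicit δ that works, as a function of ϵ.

Let ϵ > 0 be given. We want δ > 0 with 0 < |z − 1| < δ ⇒ |(z + 7)/(z - 7) + 4/3| < ϵ.
Combining over a common denominator, (z + 7)/(z - 7) + 4/3 = [(z + 7)·(-6) − 8·(z - 7)] / [(-6)·(z - 7)] = -14(z − 1) / ((-6)(z - 7)).
So |(z + 7)/(z - 7) + 4/3| = 14|z − 1| / (6·|z − 7|).
Restrict δ ≤ 3. Then |z − 1| < 3 gives |z − 7| = |(z − 1) + (-6)| ≥ 6 − 3 = 3.
Hence |(z + 7)/(z - 7) + 4/3| < 14|z − 1|/(6·3) = (7/9)|z − 1|, which is < ϵ once |z − 1| < (9/7)ϵ.
Take δ = min(3, (9/7)ϵ). Then 0 < |z − 1| < δ forces both bounds, so |(z + 7)/(z - 7) + 4/3| < ϵ.

δ = min(3, (9/7)ϵ)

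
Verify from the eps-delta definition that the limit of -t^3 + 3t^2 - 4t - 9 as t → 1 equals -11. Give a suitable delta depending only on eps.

delta = min(2, eps/17)

Suppose eps > 0. We want delta > 0 such that 0 < |t − 1| < delta implies |(-t^3 + 3t^2 - 4t - 9) + 11| < eps.
(-t^3 + 3t^2 - 4t - 9) + 11 = -t^3 + 3t^2 - 4t + 2 = (t − 1)(-t^2 + 2t - 2).
So |(-t^3 + 3t^2 - 4t - 9) + 11| = |t − 1|·|-t^2 + 2t - 2|.
Require delta ≤ 2. Then |t − 1| < 2 gives |t| < 3, and by the triangle inequality |-t^2 + 2t - 2| ≤ 3^2 + 2·3 + 2 = 17.
Hence |(-t^3 + 3t^2 - 4t - 9) + 11| ≤ 17|t − 1| < eps provided |t − 1| < eps/17.
Choosing delta = min(2, eps/17) ensures both conditions, hence |(-t^3 + 3t^2 - 4t - 9) + 11| < eps.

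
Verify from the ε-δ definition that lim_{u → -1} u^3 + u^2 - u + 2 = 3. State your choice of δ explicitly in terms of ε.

δ = min(1, ε/5)

Suppose ε > 0. We want δ > 0 such that 0 < |u + 1| < δ implies |(u^3 + u^2 - u + 2) − 3| < ε.
(u^3 + u^2 - u + 2) − 3 = u^3 + u^2 - u - 1 = (u + 1)(u^2 - 1).
So |(u^3 + u^2 - u + 2) − 3| = |u + 1|·|u^2 - 1|.
Assume first that |u + 1| < 1, so |u| < 2. Then |u^2 - 1| ≤ 2^2 + 1 = 5.
Hence |(u^3 + u^2 - u + 2) − 3| ≤ 5|u + 1| < ε provided |u + 1| < ε/5.
Take δ = min(1, ε/5). Then 0 < |u + 1| < δ gives both |u + 1| < 1 and |u + 1| < ε/5, so |(u^3 + u^2 - u + 2) − 3| < ε.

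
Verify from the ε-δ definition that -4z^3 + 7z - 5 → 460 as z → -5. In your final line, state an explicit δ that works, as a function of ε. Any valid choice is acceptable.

δ = min(1, ε/357)

Fix ε > 0. We want δ > 0 such that 0 < |z + 5| < δ implies |(-4z^3 + 7z - 5) − 460| < ε.
(-4z^3 + 7z - 5) − 460 = -4z^3 + 7z - 465 = (z + 5)(-4z^2 + 20z - 93).
So |(-4z^3 + 7z - 5) − 460| = |z + 5|·|-4z^2 + 20z - 93|.
Require δ ≤ 1. Then |z + 5| < 1 gives |z| < 6, and by the triangle inequality |-4z^2 + 20z - 93| ≤ 4·6^2 + 20·6 + 93 = 357.
Hence |(-4z^3 + 7z - 5) − 460| ≤ 357|z + 5| < ε provided |z + 5| < ε/357.
Take δ = min(1, ε/357). Then 0 < |z + 5| < δ gives both |z + 5| < 1 and |z + 5| < ε/357, so |(-4z^3 + 7z - 5) − 460| < ε.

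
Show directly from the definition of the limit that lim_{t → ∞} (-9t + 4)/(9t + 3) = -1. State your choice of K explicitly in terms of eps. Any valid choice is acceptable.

K = (7/9)/eps

Fix eps > 0. We seek K > 0 such that t > K implies |(-9t + 4)/(9t + 3) + 1| < eps.
(-9t + 4)/(9t + 3) + 1 = (9(-9t + 4) − (-9)(9t + 3)) / (9(9t + 3)) = 63/(9(9t + 3)).
For t > 0 we have 9t + 3 > 9t, so |(-9t + 4)/(9t + 3) + 1| = 63/(9(9t + 3)) < 63/(9·9t) = (7/9)/t.
Thus |(-9t + 4)/(9t + 3) + 1| < eps whenever t > (7/9)/eps.
Take K = (7/9)/eps. If t > K then |(-9t + 4)/(9t + 3) + 1| < (7/9)/t < eps.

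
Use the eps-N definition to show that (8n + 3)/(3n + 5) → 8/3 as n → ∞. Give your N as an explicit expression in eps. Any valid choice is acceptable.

N = (31/9)/eps

Fix eps > 0. For n ≥ 1, |(8n + 3)/(3n + 5) − (8/3)| = |-31|/(3(3n + 5)) = 31/(3(3n + 5)).
Since 3n + 5 ≥ 3n for n ≥ 1, this is ≤ 31/(3·3n) = (31/9)/n.
So |(8n + 3)/(3n + 5) − (8/3)| < eps whenever n > (31/9)/eps.
Take N = (31/9)/eps. If n > N then |(8n + 3)/(3n + 5) − (8/3)| ≤ (31/9)/n < eps.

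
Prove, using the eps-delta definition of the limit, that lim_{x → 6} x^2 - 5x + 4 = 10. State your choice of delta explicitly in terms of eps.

delta = min(2, eps/9)

Let eps > 0. We want delta > 0 such that 0 < |x − 6| < delta implies |(x^2 - 5x + 4) − 10| < eps.
(x^2 - 5x + 4) − 10 = x^2 - 5x - 6 = (x − 6)(x + 1).
So |(x^2 - 5x + 4) − 10| = |x − 6|·|x + 1|.
Require delta ≤ 2. Then |x − 6| < 2 gives |x| < 8, and by the triangle inequality |x + 1| ≤ 8 + 1 = 9.
Hence |(x^2 - 5x + 4) − 10| ≤ 9|x − 6| < eps provided |x − 6| < eps/9.
Take delta = min(2, eps/9). Then 0 < |x − 6| < delta gives both |x − 6| < 2 and |x − 6| < eps/9, so |(x^2 - 5x + 4) − 10| < eps.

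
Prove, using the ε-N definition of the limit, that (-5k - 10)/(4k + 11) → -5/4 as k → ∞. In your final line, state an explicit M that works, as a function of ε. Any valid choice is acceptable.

M = (15/16)/ε

Let ε > 0. For k ≥ 1, |(-5k - 10)/(4k + 11) + 5/4| = |15|/(4(4k + 11)) = 15/(4(4k + 11)).
Since 4k + 11 ≥ 4k for k ≥ 1, this is ≤ 15/(4·4k) = (15/16)/k.
So |(-5k - 10)/(4k + 11) + 5/4| < ε whenever k > (15/16)/ε.
Take M = (15/16)/ε. If k > M then |(-5k - 10)/(4k + 11) + 5/4| ≤ (15/16)/k < ε.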